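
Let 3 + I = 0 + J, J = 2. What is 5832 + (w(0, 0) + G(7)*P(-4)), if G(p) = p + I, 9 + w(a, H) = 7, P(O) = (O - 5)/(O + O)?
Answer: 23347/4 ≈ 5836.8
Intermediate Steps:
P(O) = (-5 + O)/(2*O) (P(O) = (-5 + O)/((2*O)) = (-5 + O)*(1/(2*O)) = (-5 + O)/(2*O))
w(a, H) = -2 (w(a, H) = -9 + 7 = -2)
I = -1 (I = -3 + (0 + 2) = -3 + 2 = -1)
G(p) = -1 + p (G(p) = p - 1 = -1 + p)
5832 + (w(0, 0) + G(7)*P(-4)) = 5832 + (-2 + (-1 + 7)*((1/2)*(-5 - 4)/(-4))) = 5832 + (-2 + 6*((1/2)*(-1/4)*(-9))) = 5832 + (-2 + 6*(9/8)) = 5832 + (-2 + 27/4) = 5832 + 19/4 = 23347/4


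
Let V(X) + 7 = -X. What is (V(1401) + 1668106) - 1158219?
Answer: 508479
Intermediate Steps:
V(X) = -7 - X
(V(1401) + 1668106) - 1158219 = ((-7 - 1*1401) + 1668106) - 1158219 = ((-7 - 1401) + 1668106) - 1158219 = (-1408 + 1668106) - 1158219 = 1666698 - 1158219 = 508479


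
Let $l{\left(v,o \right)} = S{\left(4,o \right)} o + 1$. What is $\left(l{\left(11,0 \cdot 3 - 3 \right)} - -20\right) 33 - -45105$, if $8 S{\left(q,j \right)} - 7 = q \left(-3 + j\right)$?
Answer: $\frac{368067}{8} \approx 46008.0$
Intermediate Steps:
$S{\left(q,j \right)} = \frac{7}{8} + \frac{q \left(-3 + j\right)}{8}$
$l{\left(v,o \right)} = 1 + o \left(- \frac{5}{8} + \frac{o}{2}\right)$ ($l{\left(v,o \right)} = \left(\frac{7}{8} - \frac{3}{2} + \frac{1}{8} o 4\right) o + 1 = \left(\frac{7}{8} - \frac{3}{2} + \frac{o}{2}\right) o + 1 = \left(- \frac{5}{8} + \frac{o}{2}\right) o + 1 = o \left(- \frac{5}{8} + \frac{o}{2}\right) + 1 = 1 + o \left(- \frac{5}{8} + \frac{o}{2}\right)$)
$\left(l{\left(11,0 \cdot 3 - 3 \right)} - -20\right) 33 - -45105 = \left(\left(1 + \frac{\left(0 \cdot 3 - 3\right) \left(-5 + 4 \left(0 \cdot 3 - 3\right)\right)}{8}\right) - -20\right) 33 - -45105 = \left(\left(1 + \frac{\left(0 - 3\right) \left(-5 + 4 \left(0 - 3\right)\right)}{8}\right) + \left(-35 + 55\right)\right) 33 + 45105 = \left(\left(1 + \frac{1}{8} \left(-3\right) \left(-5 + 4 \left(-3\right)\right)\right) + 20\right) 33 + 45105 = \left(\left(1 + \frac{1}{8} \left(-3\right) \left(-5 - 12\right)\right) + 20\right) 33 + 45105 = \left(\left(1 + \frac{1}{8} \left(-3\right) \left(-17\right)\right) + 20\right) 33 + 45105 = \left(\left(1 + \frac{51}{8}\right) + 20\right) 33 + 45105 = \left(\frac{59}{8} + 20\right) 33 + 45105 = \frac{219}{8} \cdot 33 + 45105 = \frac{7227}{8} + 45105 = \frac{368067}{8}$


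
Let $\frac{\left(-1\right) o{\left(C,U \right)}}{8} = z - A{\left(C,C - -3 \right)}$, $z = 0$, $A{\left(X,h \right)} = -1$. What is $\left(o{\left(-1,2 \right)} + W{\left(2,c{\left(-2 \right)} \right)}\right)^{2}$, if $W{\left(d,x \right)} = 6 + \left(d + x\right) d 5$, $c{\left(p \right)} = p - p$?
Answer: $324$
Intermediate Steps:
$o{\left(C,U \right)} = -8$ ($o{\left(C,U \right)} = - 8 \left(0 - -1\right) = - 8 \left(0 + 1\right) = \left(-8\right) 1 = -8$)
$c{\left(p \right)} = 0$
$W{\left(d,x \right)} = 6 + 5 d \left(d + x\right)$ ($W{\left(d,x \right)} = 6 + d \left(d + x\right) 5 = 6 + 5 d \left(d + x\right)$)
$\left(o{\left(-1,2 \right)} + W{\left(2,c{\left(-2 \right)} \right)}\right)^{2} = \left(-8 + \left(6 + 5 \cdot 2^{2} + 5 \cdot 2 \cdot 0\right)\right)^{2} = \left(-8 + \left(6 + 5 \cdot 4 + 0\right)\right)^{2} = \left(-8 + \left(6 + 20 + 0\right)\right)^{2} = \left(-8 + 26\right)^{2} = 18^{2} = 324$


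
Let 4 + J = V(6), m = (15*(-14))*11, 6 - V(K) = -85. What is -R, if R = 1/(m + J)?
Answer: 1/2223 ≈ 0.00044984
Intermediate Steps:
V(K) = 91 (V(K) = 6 - 1*(-85) = 6 + 85 = 91)
m = -2310 (m = -210*11 = -2310)
J = 87 (J = -4 + 91 = 87)
R = -1/2223 (R = 1/(-2310 + 87) = 1/(-2223) = -1/2223 ≈ -0.00044984)
-R = -1*(-1/2223) = 1/2223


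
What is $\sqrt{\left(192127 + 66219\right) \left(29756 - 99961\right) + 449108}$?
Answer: $i \sqrt{18136731822} \approx 1.3467 \cdot 10^{5} i$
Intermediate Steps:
$\sqrt{\left(192127 + 66219\right) \left(29756 - 99961\right) + 449108} = \sqrt{258346 \left(-70205\right) + 449108} = \sqrt{-18137180930 + 449108} = \sqrt{-18136731822} = i \sqrt{18136731822}$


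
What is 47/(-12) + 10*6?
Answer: 673/12 ≈ 56.083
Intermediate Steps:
47/(-12) + 10*6 = -1/12*47 + 60 = -47/12 + 60 = 673/12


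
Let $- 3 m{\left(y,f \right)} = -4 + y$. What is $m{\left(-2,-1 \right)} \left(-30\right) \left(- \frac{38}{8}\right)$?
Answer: $285$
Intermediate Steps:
$m{\left(y,f \right)} = \frac{4}{3} - \frac{y}{3}$ ($m{\left(y,f \right)} = - \frac{-4 + y}{3} = \frac{4}{3} - \frac{y}{3}$)
$m{\left(-2,-1 \right)} \left(-30\right) \left(- \frac{38}{8}\right) = \left(\frac{4}{3} - - \frac{2}{3}\right) \left(-30\right) \left(- \frac{38}{8}\right) = \left(\frac{4}{3} + \frac{2}{3}\right) \left(-30\right) \left(\left(-38\right) \frac{1}{8}\right) = 2 \left(-30\right) \left(- \frac{19}{4}\right) = \left(-60\right) \left(- \frac{19}{4}\right) = 285$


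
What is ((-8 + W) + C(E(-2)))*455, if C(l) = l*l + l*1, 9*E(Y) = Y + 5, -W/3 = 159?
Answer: -1984255/9 ≈ -2.2047e+5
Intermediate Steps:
W = -477 (W = -3*159 = -477)
E(Y) = 5/9 + Y/9 (E(Y) = (Y + 5)/9 = (5 + Y)/9 = 5/9 + Y/9)
C(l) = l + l² (C(l) = l² + l = l + l²)
((-8 + W) + C(E(-2)))*455 = ((-8 - 477) + (5/9 + (⅑)*(-2))*(1 + (5/9 + (⅑)*(-2))))*455 = (-485 + (5/9 - 2/9)*(1 + (5/9 - 2/9)))*455 = (-485 + (1 + ⅓)/3)*455 = (-485 + (⅓)*(4/3))*455 = (-485 + 4/9)*455 = -4361/9*455 = -1984255/9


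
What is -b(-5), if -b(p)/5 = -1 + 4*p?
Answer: -105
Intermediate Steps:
b(p) = 5 - 20*p (b(p) = -5*(-1 + 4*p) = 5 - 20*p)
-b(-5) = -(5 - 20*(-5)) = -(5 + 100) = -1*105 = -105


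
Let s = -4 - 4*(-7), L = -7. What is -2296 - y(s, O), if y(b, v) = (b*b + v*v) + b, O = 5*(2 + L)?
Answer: -3521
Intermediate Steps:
O = -25 (O = 5*(2 - 7) = 5*(-5) = -25)
s = 24 (s = -4 + 28 = 24)
y(b, v) = b + b² + v² (y(b, v) = (b² + v²) + b = b + b² + v²)
-2296 - y(s, O) = -2296 - (24 + 24² + (-25)²) = -2296 - (24 + 576 + 625) = -2296 - 1*1225 = -2296 - 1225 = -3521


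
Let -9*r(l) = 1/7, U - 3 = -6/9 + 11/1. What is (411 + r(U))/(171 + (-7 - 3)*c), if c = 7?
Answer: 25892/6363 ≈ 4.0692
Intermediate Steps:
U = 40/3 (U = 3 + (-6/9 + 11/1) = 3 + (-6*⅑ + 11*1) = 3 + (-⅔ + 11) = 3 + 31/3 = 40/3 ≈ 13.333)
r(l) = -1/63 (r(l) = -⅑/7 = -⅑*⅐ = -1/63)
(411 + r(U))/(171 + (-7 - 3)*c) = (411 - 1/63)/(171 + (-7 - 3)*7) = 25892/(63*(171 - 10*7)) = 25892/(63*(171 - 70)) = (25892/63)/101 = (25892/63)*(1/101) = 25892/6363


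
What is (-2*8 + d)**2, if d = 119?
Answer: 10609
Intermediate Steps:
(-2*8 + d)**2 = (-2*8 + 119)**2 = (-16 + 119)**2 = 103**2 = 10609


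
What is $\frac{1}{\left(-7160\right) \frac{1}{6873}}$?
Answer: $- \frac{6873}{7160} \approx -0.95992$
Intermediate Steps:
$\frac{1}{\left(-7160\right) \frac{1}{6873}} = \frac{1}{- \frac{7160}{6873}} = - \frac{6873}{7160}$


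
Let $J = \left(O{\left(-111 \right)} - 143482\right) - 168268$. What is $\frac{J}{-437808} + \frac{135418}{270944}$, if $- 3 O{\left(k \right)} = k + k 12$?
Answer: $\frac{320588285}{264780024} \approx 1.2108$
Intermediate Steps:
$O{\left(k \right)} = - \frac{13 k}{3}$ ($O{\left(k \right)} = - \frac{k + k 12}{3} = - \frac{k + 12 k}{3} = - \frac{13 k}{3}$)
$J = -311269$ ($J = \left(\left(- \frac{13}{3}\right) \left(-111\right) - 143482\right) - 168268 = \left(481 - 143482\right) - 168268 = -143001 - 168268 = -311269$)
$\frac{J}{-437808} + \frac{135418}{270944} = - \frac{311269}{-437808} + \frac{135418}{270944} = \left(-311269\right) \left(- \frac{1}{437808}\right) + 135418 \cdot \frac{1}{270944} = \frac{44467}{62544} + \frac{67709}{135472} = \frac{320588285}{264780024}$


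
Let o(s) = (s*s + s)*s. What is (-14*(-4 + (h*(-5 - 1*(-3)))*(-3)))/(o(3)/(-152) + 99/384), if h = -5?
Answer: 68096/3 ≈ 22699.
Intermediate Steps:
o(s) = s*(s + s²) (o(s) = (s² + s)*s = (s + s²)*s = s*(s + s²))
(-14*(-4 + (h*(-5 - 1*(-3)))*(-3)))/(o(3)/(-152) + 99/384) = (-14*(-4 - 5*(-5 - 1*(-3))*(-3)))/((3²*(1 + 3))/(-152) + 99/384) = (-14*(-4 - 5*(-5 + 3)*(-3)))/((9*4)*(-1/152) + 99*(1/384)) = (-14*(-4 - 5*(-2)*(-3)))/(36*(-1/152) + 33/128) = (-14*(-4 + 10*(-3)))/(-9/38 + 33/128) = (-14*(-4 - 30))/(51/2432) = -14*(-34)*(2432/51) = 476*(2432/51) = 68096/3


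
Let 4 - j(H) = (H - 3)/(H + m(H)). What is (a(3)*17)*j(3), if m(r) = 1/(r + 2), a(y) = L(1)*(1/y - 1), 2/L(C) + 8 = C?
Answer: 272/21 ≈ 12.952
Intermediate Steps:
L(C) = 2/(-8 + C)
a(y) = 2/7 - 2/(7*y) (a(y) = (2/(-8 + 1))*(1/y - 1) = (2/(-7))*(-1 + 1/y) = (2*(-1/7))*(-1 + 1/y) = -2*(-1 + 1/y)/7 = 2/7 - 2/(7*y))
m(r) = 1/(2 + r)
j(H) = 4 - (-3 + H)/(H + 1/(2 + H)) (j(H) = 4 - (H - 3)/(H + 1/(2 + H)) = 4 - (-3 + H)/(H + 1/(2 + H)))
(a(3)*17)*j(3) = (((2/7)*(-1 + 3)/3)*17)*((4 + 3*(1 + 3)*(2 + 3))/(1 + 3*(2 + 3))) = (((2/7)*(1/3)*2)*17)*((4 + 3*4*5)/(1 + 3*5)) = ((4/21)*17)*((4 + 60)/(1 + 15)) = 68*(64/16)/21 = 68*((1/16)*64)/21 = (68/21)*4 = 272/21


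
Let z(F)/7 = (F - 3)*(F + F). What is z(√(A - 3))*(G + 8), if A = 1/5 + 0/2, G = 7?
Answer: -588 - 126*I*√70 ≈ -588.0 - 1054.2*I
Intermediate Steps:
A = ⅕ (A = 1*(⅕) + 0*(½) = ⅕ + 0 = ⅕ ≈ 0.20000)
z(F) = 14*F*(-3 + F) (z(F) = 7*((F - 3)*(F + F)) = 7*((-3 + F)*(2*F)) = 7*(2*F*(-3 + F)) = 14*F*(-3 + F))
z(√(A - 3))*(G + 8) = (14*√(⅕ - 3)*(-3 + √(⅕ - 3)))*(7 + 8) = (14*√(-14/5)*(-3 + √(-14/5)))*15 = (14*(I*√70/5)*(-3 + I*√70/5))*15 = (14*I*√70*(-3 + I*√70/5)/5)*15 = 42*I*√70*(-3 + I*√70/5)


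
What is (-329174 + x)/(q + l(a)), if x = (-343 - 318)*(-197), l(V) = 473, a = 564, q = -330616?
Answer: 18087/30013 ≈ 0.60264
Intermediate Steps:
x = 130217 (x = -661*(-197) = 130217)
(-329174 + x)/(q + l(a)) = (-329174 + 130217)/(-330616 + 473) = -198957/(-330143) = -198957*(-1/330143) = 18087/30013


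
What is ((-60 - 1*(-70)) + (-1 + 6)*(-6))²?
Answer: 400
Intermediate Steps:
((-60 - 1*(-70)) + (-1 + 6)*(-6))² = ((-60 + 70) + 5*(-6))² = (10 - 30)² = (-20)² = 400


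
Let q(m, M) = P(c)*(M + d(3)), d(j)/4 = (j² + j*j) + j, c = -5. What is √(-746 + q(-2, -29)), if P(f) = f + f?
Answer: 36*I ≈ 36.0*I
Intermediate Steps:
d(j) = 4*j + 8*j² (d(j) = 4*((j² + j*j) + j) = 4*((j² + j²) + j) = 4*(2*j² + j) = 4*(j + 2*j²) = 4*j + 8*j²)
P(f) = 2*f
q(m, M) = -840 - 10*M (q(m, M) = (2*(-5))*(M + 4*3*(1 + 2*3)) = -10*(M + 4*3*(1 + 6)) = -10*(M + 4*3*7) = -10*(M + 84) = -10*(84 + M) = -840 - 10*M)
√(-746 + q(-2, -29)) = √(-746 + (-840 - 10*(-29))) = √(-746 + (-840 + 290)) = √(-746 - 550) = √(-1296) = 36*I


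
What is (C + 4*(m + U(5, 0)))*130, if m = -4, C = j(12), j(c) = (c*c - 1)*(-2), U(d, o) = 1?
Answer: -38740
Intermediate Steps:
j(c) = 2 - 2*c² (j(c) = (c² - 1)*(-2) = (-1 + c²)*(-2) = 2 - 2*c²)
C = -286 (C = 2 - 2*12² = 2 - 2*144 = 2 - 288 = -286)
(C + 4*(m + U(5, 0)))*130 = (-286 + 4*(-4 + 1))*130 = (-286 + 4*(-3))*130 = (-286 - 12)*130 = -298*130 = -38740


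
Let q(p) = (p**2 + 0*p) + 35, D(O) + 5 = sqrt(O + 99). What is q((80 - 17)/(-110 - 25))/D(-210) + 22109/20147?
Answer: (-134772203*I + 4974525*sqrt(111))/(4533075*(sqrt(111) + 5*I)) ≈ -0.19739 - 2.7283*I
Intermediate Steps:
D(O) = -5 + sqrt(99 + O) (D(O) = -5 + sqrt(O + 99) = -5 + sqrt(99 + O))
q(p) = 35 + p**2 (q(p) = (p**2 + 0) + 35 = p**2 + 35 = 35 + p**2)
q((80 - 17)/(-110 - 25))/D(-210) + 22109/20147 = (35 + ((80 - 17)/(-110 - 25))**2)/(-5 + sqrt(99 - 210)) + 22109/20147 = (35 + (63/(-135))**2)/(-5 + sqrt(-111)) + 22109*(1/20147) = (35 + (63*(-1/135))**2)/(-5 + I*sqrt(111)) + 22109/20147 = (35 + (-7/15)**2)/(-5 + I*sqrt(111)) + 22109/20147 = (35 + 49/225)/(-5 + I*sqrt(111)) + 22109/20147 = 7924/(225*(-5 + I*sqrt(111))) + 22109/20147 = 22109/20147 + 7924/(225*(-5 + I*sqrt(111)))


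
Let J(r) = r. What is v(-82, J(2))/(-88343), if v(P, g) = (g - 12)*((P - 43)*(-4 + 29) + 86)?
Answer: -30390/88343 ≈ -0.34400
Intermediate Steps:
v(P, g) = (-989 + 25*P)*(-12 + g) (v(P, g) = (-12 + g)*((-43 + P)*25 + 86) = (-12 + g)*((-1075 + 25*P) + 86) = (-12 + g)*(-989 + 25*P) = (-989 + 25*P)*(-12 + g))
v(-82, J(2))/(-88343) = (11868 - 989*2 - 300*(-82) + 25*(-82)*2)/(-88343) = (11868 - 1978 + 24600 - 4100)*(-1/88343) = 30390*(-1/88343) = -30390/88343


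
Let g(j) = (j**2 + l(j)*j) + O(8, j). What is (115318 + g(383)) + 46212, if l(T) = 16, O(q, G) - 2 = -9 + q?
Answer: 314348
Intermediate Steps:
O(q, G) = -7 + q (O(q, G) = 2 + (-9 + q) = -7 + q)
g(j) = 1 + j**2 + 16*j (g(j) = (j**2 + 16*j) + (-7 + 8) = (j**2 + 16*j) + 1 = 1 + j**2 + 16*j)
(115318 + g(383)) + 46212 = (115318 + (1 + 383**2 + 16*383)) + 46212 = (115318 + (1 + 146689 + 6128)) + 46212 = (115318 + 152818) + 46212 = 268136 + 46212 = 314348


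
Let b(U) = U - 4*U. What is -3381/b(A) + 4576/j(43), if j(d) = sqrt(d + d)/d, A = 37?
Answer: 1127/37 + 2288*sqrt(86) ≈ 21249.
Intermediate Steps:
j(d) = sqrt(2)/sqrt(d) (j(d) = sqrt(2*d)/d = (sqrt(2)*sqrt(d))/d = sqrt(2)/sqrt(d))
b(U) = -3*U
-3381/b(A) + 4576/j(43) = -3381/((-3*37)) + 4576/((sqrt(2)/sqrt(43))) = -3381/(-111) + 4576/((sqrt(2)*(sqrt(43)/43))) = -3381*(-1/111) + 4576/((sqrt(86)/43)) = 1127/37 + 4576*(sqrt(86)/2) = 1127/37 + 2288*sqrt(86)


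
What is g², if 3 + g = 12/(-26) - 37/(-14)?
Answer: 22201/33124 ≈ 0.67024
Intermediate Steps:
g = -149/182 (g = -3 + (12/(-26) - 37/(-14)) = -3 + (12*(-1/26) - 37*(-1/14)) = -3 + (-6/13 + 37/14) = -3 + 397/182 = -149/182 ≈ -0.81868)
g² = (-149/182)² = 22201/33124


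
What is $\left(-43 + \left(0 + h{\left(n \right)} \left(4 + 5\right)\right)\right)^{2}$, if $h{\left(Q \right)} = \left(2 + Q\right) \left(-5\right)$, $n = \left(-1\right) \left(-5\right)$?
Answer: $128164$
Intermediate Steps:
$n = 5$
$h{\left(Q \right)} = -10 - 5 Q$
$\left(-43 + \left(0 + h{\left(n \right)} \left(4 + 5\right)\right)\right)^{2} = \left(-43 + \left(0 + \left(-10 - 25\right) \left(4 + 5\right)\right)\right)^{2} = \left(-43 + \left(0 + \left(-10 - 25\right) 9\right)\right)^{2} = \left(-43 + \left(0 - 315\right)\right)^{2} = \left(-43 - 315\right)^{2} = \left(-358\right)^{2} = 128164$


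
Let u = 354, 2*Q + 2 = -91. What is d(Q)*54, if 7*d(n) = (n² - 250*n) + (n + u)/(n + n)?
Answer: 46148643/434 ≈ 1.0633e+5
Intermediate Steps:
Q = -93/2 (Q = -1 + (½)*(-91) = -1 - 91/2 = -93/2 ≈ -46.500)
d(n) = -250*n/7 + n²/7 + (354 + n)/(14*n) (d(n) = ((n² - 250*n) + (n + 354)/(n + n))/7 = ((n² - 250*n) + (354 + n)/((2*n)))/7 = ((n² - 250*n) + (354 + n)*(1/(2*n)))/7 = ((n² - 250*n) + (354 + n)/(2*n))/7 = (n² - 250*n + (354 + n)/(2*n))/7 = -250*n/7 + n²/7 + (354 + n)/(14*n))
d(Q)*54 = ((354 - 93*(1 - 500*(-93/2) + 2*(-93/2)²)/2)/(14*(-93/2)))*54 = ((1/14)*(-2/93)*(354 - 93*(1 + 23250 + 2*(8649/4))/2))*54 = ((1/14)*(-2/93)*(354 - 93*(1 + 23250 + 8649/2)/2))*54 = ((1/14)*(-2/93)*(354 - 93/2*55151/2))*54 = ((1/14)*(-2/93)*(354 - 5129043/4))*54 = ((1/14)*(-2/93)*(-5127627/4))*54 = (1709209/868)*54 = 46148643/434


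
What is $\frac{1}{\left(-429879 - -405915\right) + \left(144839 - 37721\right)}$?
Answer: $\frac{1}{83154} \approx 1.2026 \cdot 10^{-5}$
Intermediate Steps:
$\frac{1}{\left(-429879 - -405915\right) + \left(144839 - 37721\right)} = \frac{1}{\left(-429879 + 405915\right) + \left(144839 - 37721\right)} = \frac{1}{-23964 + 107118} = \frac{1}{83154}$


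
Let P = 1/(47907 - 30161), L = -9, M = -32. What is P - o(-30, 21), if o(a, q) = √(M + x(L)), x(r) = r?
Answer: 1/17746 - I*√41 ≈ 5.6351e-5 - 6.4031*I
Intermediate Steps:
P = 1/17746 ≈ 5.6351e-5
o(a, q) = I*√41 (o(a, q) = √(-32 - 9) = √(-41) = I*√41)
P - o(-30, 21) = 1/17746 - I*√41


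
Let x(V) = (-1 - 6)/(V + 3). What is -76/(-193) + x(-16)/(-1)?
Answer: -363/2509 ≈ -0.14468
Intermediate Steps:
x(V) = -7/(3 + V)
-76/(-193) + x(-16)/(-1) = -76/(-193) - 7/(3 - 16)/(-1) = -76*(-1/193) - 7/(-13)*(-1) = 76/193 - 7*(-1/13)*(-1) = 76/193 + (7/13)*(-1) = 76/193 - 7/13 = -363/2509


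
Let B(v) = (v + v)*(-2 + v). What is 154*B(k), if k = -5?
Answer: 10780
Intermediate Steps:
B(v) = 2*v*(-2 + v) (B(v) = (2*v)*(-2 + v) = 2*v*(-2 + v))
154*B(k) = 154*(2*(-5)*(-2 - 5)) = 154*(2*(-5)*(-7)) = 154*70 = 10780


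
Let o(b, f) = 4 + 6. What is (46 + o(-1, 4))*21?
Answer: 1176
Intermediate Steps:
o(b, f) = 10
(46 + o(-1, 4))*21 = (46 + 10)*21 = 56*21 = 1176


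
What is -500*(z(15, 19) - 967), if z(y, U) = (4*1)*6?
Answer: 471500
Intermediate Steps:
z(y, U) = 24 (z(y, U) = 4*6 = 24)
-500*(z(15, 19) - 967) = -500*(24 - 967) = -500*(-943) = 471500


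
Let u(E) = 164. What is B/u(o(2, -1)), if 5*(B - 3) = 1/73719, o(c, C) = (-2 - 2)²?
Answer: 552893/30224790 ≈ 0.018293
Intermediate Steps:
o(c, C) = 16 (o(c, C) = (-4)² = 16)
B = 1105786/368595 (B = 3 + (⅕)/73719 = 3 + (⅕)*(1/73719) = 3 + 1/368595 = 1105786/368595 ≈ 3.0000)
B/u(o(2, -1)) = (1105786/368595)/164 = (1105786/368595)*(1/164) = 552893/30224790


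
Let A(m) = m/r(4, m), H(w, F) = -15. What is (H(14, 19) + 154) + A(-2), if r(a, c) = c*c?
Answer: 277/2 ≈ 138.50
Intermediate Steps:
r(a, c) = c**2
A(m) = 1/m (A(m) = m/(m**2) = m/m**2 = 1/m)
(H(14, 19) + 154) + A(-2) = (-15 + 154) + 1/(-2) = 139 - 1/2 = 277/2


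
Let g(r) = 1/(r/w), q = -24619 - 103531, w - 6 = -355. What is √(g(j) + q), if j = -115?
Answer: I*√1694743615/115 ≈ 357.98*I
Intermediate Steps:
w = -349 (w = 6 - 355 = -349)
q = -128150
g(r) = -349/r (g(r) = 1/(r/(-349)) = 1/(r*(-1/349)) = 1/(-r/349) = -349/r)
√(g(j) + q) = √(-349/(-115) - 128150) = √(-349*(-1/115) - 128150) = √(349/115 - 128150) = √(-14736901/115) = I*√1694743615/115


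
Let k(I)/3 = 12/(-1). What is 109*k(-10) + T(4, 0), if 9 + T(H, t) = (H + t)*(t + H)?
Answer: -3917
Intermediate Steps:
T(H, t) = -9 + (H + t)² (T(H, t) = -9 + (H + t)*(t + H) = -9 + (H + t)*(H + t) = -9 + (H + t)²)
k(I) = -36 (k(I) = 3*(12/(-1)) = 3*(12*(-1)) = 3*(-12) = -36)
109*k(-10) + T(4, 0) = 109*(-36) + (-9 + (4 + 0)²) = -3924 + (-9 + 4²) = -3924 + (-9 + 16) = -3924 + 7 = -3917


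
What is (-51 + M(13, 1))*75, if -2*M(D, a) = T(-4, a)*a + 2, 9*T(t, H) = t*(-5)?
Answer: -11950/3 ≈ -3983.3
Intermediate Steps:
T(t, H) = -5*t/9 (T(t, H) = (t*(-5))/9 = (-5*t)/9 = -5*t/9)
M(D, a) = -1 - 10*a/9 (M(D, a) = -((-5/9*(-4))*a + 2)/2 = -(20*a/9 + 2)/2 = -(2 + 20*a/9)/2 = -1 - 10*a/9)
(-51 + M(13, 1))*75 = (-51 + (-1 - 10/9*1))*75 = (-51 + (-1 - 10/9))*75 = (-51 - 19/9)*75 = -478/9*75 = -11950/3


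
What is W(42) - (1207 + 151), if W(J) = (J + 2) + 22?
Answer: -1292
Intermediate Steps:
W(J) = 24 + J (W(J) = (2 + J) + 22 = 24 + J)
W(42) - (1207 + 151) = (24 + 42) - (1207 + 151) = 66 - 1*1358 = 66 - 1358 = -1292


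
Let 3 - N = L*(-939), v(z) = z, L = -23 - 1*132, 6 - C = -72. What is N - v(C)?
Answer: -145620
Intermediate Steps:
C = 78 (C = 6 - 1*(-72) = 6 + 72 = 78)
L = -155 (L = -23 - 132 = -155)
N = -145542 (N = 3 - (-155)*(-939) = 3 - 1*145545 = 3 - 145545 = -145542)
N - v(C) = -145542 - 1*78 = -145542 - 78 = -145620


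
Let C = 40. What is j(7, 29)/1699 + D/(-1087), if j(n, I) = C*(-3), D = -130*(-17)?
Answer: -3885230/1846813 ≈ -2.1037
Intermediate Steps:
D = 2210
j(n, I) = -120 (j(n, I) = 40*(-3) = -120)
j(7, 29)/1699 + D/(-1087) = -120/1699 + 2210/(-1087) = -120*1/1699 + 2210*(-1/1087) = -120/1699 - 2210/1087 = -3885230/1846813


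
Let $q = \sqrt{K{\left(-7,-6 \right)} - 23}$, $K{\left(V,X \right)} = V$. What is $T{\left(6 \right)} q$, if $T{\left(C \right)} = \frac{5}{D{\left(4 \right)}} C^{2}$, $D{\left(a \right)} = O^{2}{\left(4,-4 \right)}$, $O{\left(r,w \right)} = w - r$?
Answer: $\frac{45 i \sqrt{30}}{16} \approx 15.405 i$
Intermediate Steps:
$D{\left(a \right)} = 64$ ($D{\left(a \right)} = \left(-4 - 4\right)^{2} = \left(-8\right)^{2} = 64$)
$q = i \sqrt{30}$ ($q = \sqrt{-7 - 23} = \sqrt{-30} = i \sqrt{30} \approx 5.4772 i$)
$T{\left(C \right)} = \frac{5 C^{2}}{64}$ ($T{\left(C \right)} = \frac{5}{64} C^{2} = 5 \cdot \frac{1}{64} C^{2} = \frac{5 C^{2}}{64}$)
$T{\left(6 \right)} q = \frac{5 \cdot 6^{2}}{64} i \sqrt{30} = \frac{5}{64} \cdot 36 i \sqrt{30} = \frac{45 i \sqrt{30}}{16}$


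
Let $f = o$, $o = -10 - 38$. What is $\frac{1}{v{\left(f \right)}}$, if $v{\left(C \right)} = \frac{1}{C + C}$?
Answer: $-96$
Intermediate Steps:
$o = -48$ ($o = -10 - 38 = -48$)
$f = -48$
$v{\left(C \right)} = \frac{1}{2 C}$
$\frac{1}{v{\left(f \right)}} = \frac{1}{\frac{1}{2} \frac{1}{-48}} = \frac{1}{\frac{1}{2} \left(- \frac{1}{48}\right)} = \frac{1}{- \frac{1}{96}} = -96$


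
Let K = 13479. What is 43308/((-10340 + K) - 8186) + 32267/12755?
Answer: -389541991/64374485 ≈ -6.0512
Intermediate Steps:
43308/((-10340 + K) - 8186) + 32267/12755 = 43308/((-10340 + 13479) - 8186) + 32267/12755 = 43308/(3139 - 8186) + 32267*(1/12755) = 43308/(-5047) + 32267/12755 = 43308*(-1/5047) + 32267/12755 = -43308/5047 + 32267/12755 = -389541991/64374485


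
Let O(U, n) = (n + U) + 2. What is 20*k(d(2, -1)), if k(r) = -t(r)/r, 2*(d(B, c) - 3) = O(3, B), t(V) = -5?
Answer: 200/13 ≈ 15.385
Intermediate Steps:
O(U, n) = 2 + U + n (O(U, n) = (U + n) + 2 = 2 + U + n)
d(B, c) = 11/2 + B/2 (d(B, c) = 3 + (2 + 3 + B)/2 = 3 + (5 + B)/2 = 3 + (5/2 + B/2) = 11/2 + B/2)
k(r) = 5/r (k(r) = -(-5)/r = 5/r)
20*k(d(2, -1)) = 20*(5/(11/2 + (½)*2)) = 20*(5/(11/2 + 1)) = 20*(5/(13/2)) = 20*(5*(2/13)) = 20*(10/13) = 200/13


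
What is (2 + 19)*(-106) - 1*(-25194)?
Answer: 22968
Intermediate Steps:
(2 + 19)*(-106) - 1*(-25194) = 21*(-106) + 25194 = -2226 + 25194 = 22968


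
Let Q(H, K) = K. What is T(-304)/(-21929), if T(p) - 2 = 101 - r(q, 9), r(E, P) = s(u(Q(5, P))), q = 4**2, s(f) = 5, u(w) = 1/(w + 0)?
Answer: -98/21929 ≈ -0.0044690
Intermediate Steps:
u(w) = 1/w
q = 16
r(E, P) = 5
T(p) = 98 (T(p) = 2 + (101 - 1*5) = 2 + (101 - 5) = 2 + 96 = 98)
T(-304)/(-21929) = 98/(-21929) = 98*(-1/21929) = -98/21929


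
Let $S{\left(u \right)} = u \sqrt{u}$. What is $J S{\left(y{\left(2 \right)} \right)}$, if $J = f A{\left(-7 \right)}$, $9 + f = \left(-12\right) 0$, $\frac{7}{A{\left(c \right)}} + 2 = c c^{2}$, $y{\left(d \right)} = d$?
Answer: $\frac{42 \sqrt{2}}{115} \approx 0.5165$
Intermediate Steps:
$A{\left(c \right)} = \frac{7}{-2 + c^{3}}$ ($A{\left(c \right)} = \frac{7}{-2 + c c^{2}} = \frac{7}{-2 + c^{3}}$)
$f = -9$ ($f = -9 - 0 = -9 + 0 = -9$)
$J = \frac{21}{115}$ ($J = - 9 \frac{7}{-2 + \left(-7\right)^{3}} = - 9 \frac{7}{-2 - 343} = - 9 \frac{7}{-345} = - 9 \cdot 7 \left(- \frac{1}{345}\right) = \left(-9\right) \left(- \frac{7}{345}\right) = \frac{21}{115} \approx 0.18261$)
$S{\left(u \right)} = u^{\frac{3}{2}}$
$J S{\left(y{\left(2 \right)} \right)} = \frac{21 \cdot 2^{\frac{3}{2}}}{115} = \frac{21 \cdot 2 \sqrt{2}}{115} = \frac{42 \sqrt{2}}{115}$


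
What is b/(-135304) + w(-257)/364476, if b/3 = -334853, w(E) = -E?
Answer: 91543104803/12328765176 ≈ 7.4252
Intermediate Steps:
b = -1004559 (b = 3*(-334853) = -1004559)
b/(-135304) + w(-257)/364476 = -1004559/(-135304) - 1*(-257)/364476 = -1004559*(-1/135304) + 257*(1/364476) = 1004559/135304 + 257/364476 = 91543104803/12328765176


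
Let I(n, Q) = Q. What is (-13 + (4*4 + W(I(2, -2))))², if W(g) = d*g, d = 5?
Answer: 49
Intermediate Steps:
W(g) = 5*g
(-13 + (4*4 + W(I(2, -2))))² = (-13 + (4*4 + 5*(-2)))² = (-13 + (16 - 10))² = (-13 + 6)² = (-7)² = 49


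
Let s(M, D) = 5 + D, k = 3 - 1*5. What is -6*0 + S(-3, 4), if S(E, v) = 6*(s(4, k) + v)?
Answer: 42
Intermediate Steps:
k = -2 (k = 3 - 5 = -2)
S(E, v) = 18 + 6*v (S(E, v) = 6*((5 - 2) + v) = 6*(3 + v) = 18 + 6*v)
-6*0 + S(-3, 4) = -6*0 + (18 + 6*4) = 0 + (18 + 24) = 0 + 42 = 42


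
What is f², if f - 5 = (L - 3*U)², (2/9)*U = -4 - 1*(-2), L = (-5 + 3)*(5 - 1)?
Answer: 133956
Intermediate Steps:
L = -8 (L = -2*4 = -8)
U = -9 (U = 9*(-4 - 1*(-2))/2 = 9*(-4 + 2)/2 = (9/2)*(-2) = -9)
f = 366 (f = 5 + (-8 - 3*(-9))² = 5 + (-8 + 27)² = 5 + 19² = 5 + 361 = 366)
f² = 366² = 133956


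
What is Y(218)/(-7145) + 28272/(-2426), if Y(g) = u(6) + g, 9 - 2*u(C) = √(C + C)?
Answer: -40508645/3466754 + √3/7145 ≈ -11.685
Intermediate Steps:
u(C) = 9/2 - √2*√C/2 (u(C) = 9/2 - √(C + C)/2 = 9/2 - √2*√C/2)
Y(g) = 9/2 + g - √3 (Y(g) = (9/2 - √2*√6/2) + g = (9/2 - √3) + g = 9/2 + g - √3)
Y(218)/(-7145) + 28272/(-2426) = (9/2 + 218 - √3)/(-7145) + 28272/(-2426) = (445/2 - √3)*(-1/7145) + 28272*(-1/2426) = (-89/2858 + √3/7145) - 14136/1213 = -40508645/3466754 + √3/7145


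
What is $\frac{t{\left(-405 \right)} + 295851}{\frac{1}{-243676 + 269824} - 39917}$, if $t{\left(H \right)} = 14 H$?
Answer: $- \frac{7587652788}{1043749715} \approx -7.2696$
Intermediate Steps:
$\frac{t{\left(-405 \right)} + 295851}{\frac{1}{-243676 + 269824} - 39917} = \frac{14 \left(-405\right) + 295851}{\frac{1}{-243676 + 269824} - 39917} = \frac{-5670 + 295851}{\frac{1}{26148} - 39917} = \frac{290181}{\frac{1}{26148} - 39917} = \frac{290181}{- \frac{1043749715}{26148}} = 290181 \left(- \frac{26148}{1043749715}\right) = - \frac{7587652788}{1043749715}$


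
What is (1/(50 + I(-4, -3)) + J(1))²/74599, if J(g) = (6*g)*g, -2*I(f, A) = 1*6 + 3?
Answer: 300304/617754319 ≈ 0.00048612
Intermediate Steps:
I(f, A) = -9/2 (I(f, A) = -(1*6 + 3)/2 = -(6 + 3)/2 = -½*9 = -9/2)
J(g) = 6*g²
(1/(50 + I(-4, -3)) + J(1))²/74599 = (1/(50 - 9/2) + 6*1²)²/74599 = (1/(91/2) + 6*1)²*(1/74599) = (2/91 + 6)²*(1/74599) = (548/91)²*(1/74599) = (300304/8281)*(1/74599) = 300304/617754319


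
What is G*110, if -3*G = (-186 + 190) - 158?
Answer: 16940/3 ≈ 5646.7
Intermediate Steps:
G = 154/3 (G = -((-186 + 190) - 158)/3 = -(4 - 158)/3 = -⅓*(-154) = 154/3 ≈ 51.333)
G*110 = (154/3)*110 = 16940/3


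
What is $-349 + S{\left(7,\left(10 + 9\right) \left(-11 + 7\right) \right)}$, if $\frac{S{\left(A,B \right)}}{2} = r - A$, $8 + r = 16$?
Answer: $-347$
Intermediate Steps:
$r = 8$ ($r = -8 + 16 = 8$)
$S{\left(A,B \right)} = 16 - 2 A$ ($S{\left(A,B \right)} = 2 \left(8 - A\right) = 16 - 2 A$)
$-349 + S{\left(7,\left(10 + 9\right) \left(-11 + 7\right) \right)} = -349 + \left(16 - 14\right) = -349 + 2 = -347$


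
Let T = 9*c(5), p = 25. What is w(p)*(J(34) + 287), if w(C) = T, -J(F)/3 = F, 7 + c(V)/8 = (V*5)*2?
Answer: 572760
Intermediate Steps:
c(V) = -56 + 80*V (c(V) = -56 + 8*((V*5)*2) = -56 + 8*((5*V)*2) = -56 + 8*(10*V) = -56 + 80*V)
J(F) = -3*F
T = 3096 (T = 9*(-56 + 80*5) = 9*(-56 + 400) = 9*344 = 3096)
w(C) = 3096
w(p)*(J(34) + 287) = 3096*(-3*34 + 287) = 3096*(-102 + 287) = 3096*185 = 572760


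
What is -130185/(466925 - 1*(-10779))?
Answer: -130185/477704 ≈ -0.27252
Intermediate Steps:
-130185/(466925 - 1*(-10779)) = -130185/(466925 + 10779) = -130185/477704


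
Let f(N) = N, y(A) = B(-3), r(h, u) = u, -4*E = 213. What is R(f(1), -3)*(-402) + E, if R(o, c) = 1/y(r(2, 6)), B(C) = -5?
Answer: 543/20 ≈ 27.150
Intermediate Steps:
E = -213/4 (E = -¼*213 = -213/4 ≈ -53.250)
y(A) = -5
R(o, c) = -⅕ (R(o, c) = 1/(-5) = -⅕)
R(f(1), -3)*(-402) + E = -⅕*(-402) - 213/4 = 402/5 - 213/4 = 543/20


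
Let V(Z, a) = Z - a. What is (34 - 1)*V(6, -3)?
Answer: 297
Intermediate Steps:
(34 - 1)*V(6, -3) = (34 - 1)*(6 - 1*(-3)) = 33*(6 + 3) = 33*9 = 297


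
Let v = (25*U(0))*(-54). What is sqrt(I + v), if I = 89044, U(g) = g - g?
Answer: 2*sqrt(22261) ≈ 298.40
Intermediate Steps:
U(g) = 0
v = 0 (v = (25*0)*(-54) = 0*(-54) = 0)
sqrt(I + v) = sqrt(89044 + 0) = sqrt(89044) = 2*sqrt(22261)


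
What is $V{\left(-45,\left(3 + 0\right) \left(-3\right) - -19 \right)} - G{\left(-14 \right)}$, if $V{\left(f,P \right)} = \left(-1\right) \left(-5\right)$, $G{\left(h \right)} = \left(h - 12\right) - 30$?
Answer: $61$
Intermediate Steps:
$G{\left(h \right)} = -42 + h$ ($G{\left(h \right)} = \left(h - 12\right) - 30 = \left(-12 + h\right) - 30 = -42 + h$)
$V{\left(f,P \right)} = 5$
$V{\left(-45,\left(3 + 0\right) \left(-3\right) - -19 \right)} - G{\left(-14 \right)} = 5 - \left(-42 - 14\right) = 5 - -56 = 5 + 56 = 61$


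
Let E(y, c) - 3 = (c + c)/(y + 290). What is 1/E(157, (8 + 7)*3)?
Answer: 149/477 ≈ 0.31237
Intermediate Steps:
E(y, c) = 3 + 2*c/(290 + y) (E(y, c) = 3 + (c + c)/(y + 290) = 3 + (2*c)/(290 + y) = 3 + 2*c/(290 + y))
1/E(157, (8 + 7)*3) = 1/((870 + 2*((8 + 7)*3) + 3*157)/(290 + 157)) = 1/((870 + 2*(15*3) + 471)/447) = 1/((870 + 2*45 + 471)/447) = 1/((870 + 90 + 471)/447) = 1/((1/447)*1431) = 1/(477/149) = 149/477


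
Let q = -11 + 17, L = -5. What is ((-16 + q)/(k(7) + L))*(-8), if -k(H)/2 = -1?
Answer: -80/3 ≈ -26.667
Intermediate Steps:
k(H) = 2 (k(H) = -2*(-1) = 2)
q = 6
((-16 + q)/(k(7) + L))*(-8) = ((-16 + 6)/(2 - 5))*(-8) = -10/(-3)*(-8) = -10*(-1/3)*(-8) = (10/3)*(-8) = -80/3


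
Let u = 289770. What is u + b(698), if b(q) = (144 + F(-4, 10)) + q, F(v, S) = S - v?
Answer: 290626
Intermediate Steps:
b(q) = 158 + q (b(q) = (144 + (10 - 1*(-4))) + q = (144 + (10 + 4)) + q = (144 + 14) + q = 158 + q)
u + b(698) = 289770 + (158 + 698) = 289770 + 856 = 290626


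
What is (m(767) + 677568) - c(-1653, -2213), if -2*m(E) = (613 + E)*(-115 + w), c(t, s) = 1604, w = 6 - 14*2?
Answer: 770494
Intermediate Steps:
w = -22 (w = 6 - 28 = -22)
m(E) = 83981/2 + 137*E/2 (m(E) = -(613 + E)*(-115 - 22)/2 = -(613 + E)*(-137)/2 = -(-83981 - 137*E)/2 = 83981/2 + 137*E/2)
(m(767) + 677568) - c(-1653, -2213) = ((83981/2 + (137/2)*767) + 677568) - 1*1604 = ((83981/2 + 105079/2) + 677568) - 1604 = (94530 + 677568) - 1604 = 772098 - 1604 = 770494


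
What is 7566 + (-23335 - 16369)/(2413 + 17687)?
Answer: 38009224/5025 ≈ 7564.0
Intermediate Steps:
7566 + (-23335 - 16369)/(2413 + 17687) = 7566 - 39704/20100 = 7566 - 39704*1/20100 = 7566 - 9926/5025 = 38009224/5025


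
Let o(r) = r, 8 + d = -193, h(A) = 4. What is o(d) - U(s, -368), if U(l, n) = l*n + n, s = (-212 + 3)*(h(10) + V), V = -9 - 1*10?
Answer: 1153847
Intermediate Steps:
V = -19 (V = -9 - 10 = -19)
d = -201 (d = -8 - 193 = -201)
s = 3135 (s = (-212 + 3)*(4 - 19) = -209*(-15) = 3135)
U(l, n) = n + l*n
o(d) - U(s, -368) = -201 - (-368)*(1 + 3135) = -201 - (-368)*3136 = -201 - 1*(-1154048) = -201 + 1154048 = 1153847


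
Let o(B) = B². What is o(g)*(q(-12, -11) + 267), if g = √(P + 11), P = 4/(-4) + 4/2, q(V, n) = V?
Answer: 3060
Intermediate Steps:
P = 1 (P = 4*(-¼) + 4*(½) = -1 + 2 = 1)
g = 2*√3 (g = √(1 + 11) = √12 = 2*√3 ≈ 3.4641)
o(g)*(q(-12, -11) + 267) = (2*√3)²*(-12 + 267) = 12*255 = 3060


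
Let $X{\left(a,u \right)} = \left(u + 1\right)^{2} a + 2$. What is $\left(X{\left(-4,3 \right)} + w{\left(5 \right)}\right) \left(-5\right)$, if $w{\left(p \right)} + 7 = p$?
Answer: $320$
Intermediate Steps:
$X{\left(a,u \right)} = 2 + a \left(1 + u\right)^{2}$ ($X{\left(a,u \right)} = \left(1 + u\right)^{2} a + 2 = a \left(1 + u\right)^{2} + 2 = 2 + a \left(1 + u\right)^{2}$)
$w{\left(p \right)} = -7 + p$
$\left(X{\left(-4,3 \right)} + w{\left(5 \right)}\right) \left(-5\right) = \left(\left(2 - 4 \left(1 + 3\right)^{2}\right) + \left(-7 + 5\right)\right) \left(-5\right) = \left(\left(2 - 4 \cdot 4^{2}\right) - 2\right) \left(-5\right) = \left(\left(2 - 64\right) - 2\right) \left(-5\right) = \left(-62 - 2\right) \left(-5\right) = \left(-64\right) \left(-5\right) = 320$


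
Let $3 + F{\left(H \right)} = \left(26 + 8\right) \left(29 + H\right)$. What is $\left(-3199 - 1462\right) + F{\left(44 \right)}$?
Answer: $-2182$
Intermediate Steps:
$F{\left(H \right)} = 983 + 34 H$ ($F{\left(H \right)} = -3 + \left(26 + 8\right) \left(29 + H\right) = -3 + 34 \left(29 + H\right) = -3 + \left(986 + 34 H\right) = 983 + 34 H$)
$\left(-3199 - 1462\right) + F{\left(44 \right)} = \left(-3199 - 1462\right) + \left(983 + 34 \cdot 44\right) = -4661 + \left(983 + 1496\right) = -4661 + 2479 = -2182$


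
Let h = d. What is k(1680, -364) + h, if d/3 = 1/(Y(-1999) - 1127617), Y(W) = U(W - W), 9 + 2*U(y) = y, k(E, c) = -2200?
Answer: -4961534606/2255243 ≈ -2200.0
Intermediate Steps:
U(y) = -9/2 + y/2
Y(W) = -9/2 (Y(W) = -9/2 + (W - W)/2 = -9/2 + (1/2)*0 = -9/2 + 0 = -9/2)
d = -6/2255243 (d = 3/(-9/2 - 1127617) = 3/(-2255243/2) = 3*(-2/2255243) = -6/2255243 ≈ -2.6605e-6)
h = -6/2255243 ≈ -2.6605e-6
k(1680, -364) + h = -2200 - 6/2255243 = -4961534606/2255243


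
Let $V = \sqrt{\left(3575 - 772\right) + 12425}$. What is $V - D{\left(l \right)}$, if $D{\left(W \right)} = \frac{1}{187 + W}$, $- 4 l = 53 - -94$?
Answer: $- \frac{4}{601} + 18 \sqrt{47} \approx 123.4$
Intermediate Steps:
$V = 18 \sqrt{47}$ ($V = \sqrt{\left(3575 - 772\right) + 12425} = \sqrt{2803 + 12425} = \sqrt{15228} = 18 \sqrt{47} \approx 123.4$)
$l = - \frac{147}{4}$ ($l = - \frac{53 - -94}{4} = - \frac{53 + 94}{4} = \left(- \frac{1}{4}\right) 147 = - \frac{147}{4} \approx -36.75$)
$V - D{\left(l \right)} = 18 \sqrt{47} - \frac{1}{187 - \frac{147}{4}} = 18 \sqrt{47} - \frac{1}{\frac{601}{4}} = 18 \sqrt{47} - \frac{4}{601} = - \frac{4}{601} + 18 \sqrt{47}$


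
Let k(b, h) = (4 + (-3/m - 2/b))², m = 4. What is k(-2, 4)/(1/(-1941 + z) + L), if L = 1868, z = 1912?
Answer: 8381/866736 ≈ 0.0096696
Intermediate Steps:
k(b, h) = (13/4 - 2/b)² (k(b, h) = (4 + (-3/4 - 2/b))² = (4 + (-3*¼ - 2/b))² = (4 + (-¾ - 2/b))² = (13/4 - 2/b)²)
k(-2, 4)/(1/(-1941 + z) + L) = ((1/16)*(8 - 13*(-2))²/(-2)²)/(1/(-1941 + 1912) + 1868) = ((1/16)*(¼)*(8 + 26)²)/(1/(-29) + 1868) = ((1/16)*(¼)*34²)/(-1/29 + 1868) = ((1/16)*(¼)*1156)/(54171/29) = (289/16)*(29/54171) = 8381/866736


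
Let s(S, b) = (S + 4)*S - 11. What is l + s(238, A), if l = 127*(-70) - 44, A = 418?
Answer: 48651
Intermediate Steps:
l = -8934 (l = -8890 - 44 = -8934)
s(S, b) = -11 + S*(4 + S) (s(S, b) = (4 + S)*S - 11 = S*(4 + S) - 11 = -11 + S*(4 + S))
l + s(238, A) = -8934 + (-11 + 238² + 4*238) = -8934 + (-11 + 56644 + 952) = -8934 + 57585 = 48651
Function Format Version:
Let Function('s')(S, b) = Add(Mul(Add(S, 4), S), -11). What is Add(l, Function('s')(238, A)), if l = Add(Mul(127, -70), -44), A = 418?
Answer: 48651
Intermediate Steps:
l = -8934 (l = Add(-8890, -44) = -8934)
Function('s')(S, b) = Add(-11, Mul(S, Add(4, S))) (Function('s')(S, b) = Add(Mul(Add(4, S), S), -11) = Add(Mul(S, Add(4, S)), -11) = Add(-11, Mul(S, Add(4, S))))
Add(l, Function('s')(238, A)) = Add(-8934, Add(-11, Pow(238, 2), Mul(4, 238))) = Add(-8934, Add(-11, 56644, 952)) = Add(-8934, 57585) = 48651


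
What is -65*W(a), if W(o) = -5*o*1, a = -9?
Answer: -2925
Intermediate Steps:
W(o) = -5*o
-65*W(a) = -(-325)*(-9) = -65*45 = -2925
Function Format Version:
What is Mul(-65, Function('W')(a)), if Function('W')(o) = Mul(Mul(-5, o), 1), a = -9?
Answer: -2925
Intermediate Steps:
Function('W')(o) = Mul(-5, o)
Mul(-65, Function('W')(a)) = Mul(-65, Mul(-5, -9)) = Mul(-65, 45) = -2925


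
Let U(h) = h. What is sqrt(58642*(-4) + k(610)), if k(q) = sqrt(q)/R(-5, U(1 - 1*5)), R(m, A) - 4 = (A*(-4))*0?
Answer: sqrt(-938272 + sqrt(610))/2 ≈ 484.32*I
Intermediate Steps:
R(m, A) = 4 (R(m, A) = 4 + (A*(-4))*0 = 4 - 4*A*0 = 4 + 0 = 4)
k(q) = sqrt(q)/4
sqrt(58642*(-4) + k(610)) = sqrt(58642*(-4) + sqrt(610)/4) = sqrt(-234568 + sqrt(610)/4)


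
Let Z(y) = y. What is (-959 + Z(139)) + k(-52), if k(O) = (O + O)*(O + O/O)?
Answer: 4484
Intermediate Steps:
k(O) = 2*O*(1 + O) (k(O) = (2*O)*(O + 1) = (2*O)*(1 + O) = 2*O*(1 + O))
(-959 + Z(139)) + k(-52) = (-959 + 139) + 2*(-52)*(1 - 52) = -820 + 2*(-52)*(-51) = -820 + 5304 = 4484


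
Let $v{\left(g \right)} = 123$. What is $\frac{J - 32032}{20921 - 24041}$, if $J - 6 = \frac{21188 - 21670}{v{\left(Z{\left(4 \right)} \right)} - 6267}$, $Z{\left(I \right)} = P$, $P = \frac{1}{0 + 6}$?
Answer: $\frac{98383631}{9584640} \approx 10.265$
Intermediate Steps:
$P = \frac{1}{6} \approx 0.16667$
$Z{\left(I \right)} = \frac{1}{6}$
$J = \frac{18673}{3072}$ ($J = 6 + \frac{21188 - 21670}{123 - 6267} = 6 - \frac{482}{-6144} = 6 - - \frac{241}{3072} = 6 + \frac{241}{3072} = \frac{18673}{3072} \approx 6.0785$)
$\frac{J - 32032}{20921 - 24041} = \frac{\frac{18673}{3072} - 32032}{20921 - 24041} = - \frac{98383631}{3072 \left(-3120\right)} = \left(- \frac{98383631}{3072}\right) \left(- \frac{1}{3120}\right) = \frac{98383631}{9584640}$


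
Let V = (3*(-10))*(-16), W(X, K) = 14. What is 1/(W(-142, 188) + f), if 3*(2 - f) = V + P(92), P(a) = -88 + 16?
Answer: -1/120 ≈ -0.0083333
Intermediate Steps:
P(a) = -72
V = 480 (V = -30*(-16) = 480)
f = -134 (f = 2 - (480 - 72)/3 = 2 - ⅓*408 = 2 - 136 = -134)
1/(W(-142, 188) + f) = 1/(14 - 134) = 1/(-120) = -1/120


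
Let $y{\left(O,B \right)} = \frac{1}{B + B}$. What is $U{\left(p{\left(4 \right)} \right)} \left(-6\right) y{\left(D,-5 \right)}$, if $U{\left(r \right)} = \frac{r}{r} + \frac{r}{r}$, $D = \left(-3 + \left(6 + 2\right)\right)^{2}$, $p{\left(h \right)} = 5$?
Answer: $\frac{6}{5} \approx 1.2$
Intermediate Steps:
$D = 25$ ($D = \left(-3 + 8\right)^{2} = 5^{2} = 25$)
$y{\left(O,B \right)} = \frac{1}{2 B}$
$U{\left(r \right)} = 2$ ($U{\left(r \right)} = 1 + 1 = 2$)
$U{\left(p{\left(4 \right)} \right)} \left(-6\right) y{\left(D,-5 \right)} = 2 \left(-6\right) \frac{1}{2 \left(-5\right)} = - 12 \cdot \frac{1}{2} \left(- \frac{1}{5}\right) = \left(-12\right) \left(- \frac{1}{10}\right) = \frac{6}{5}$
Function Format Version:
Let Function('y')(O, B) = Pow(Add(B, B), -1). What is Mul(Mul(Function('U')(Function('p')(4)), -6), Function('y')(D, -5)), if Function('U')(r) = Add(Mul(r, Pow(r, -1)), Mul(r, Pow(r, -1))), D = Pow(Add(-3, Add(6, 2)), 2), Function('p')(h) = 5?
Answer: Rational(6, 5) ≈ 1.2000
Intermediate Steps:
D = 25 (D = Pow(Add(-3, 8), 2) = Pow(5, 2) = 25)
Function('y')(O, B) = Mul(Rational(1, 2), Pow(B, -1)) (Function('y')(O, B) = Pow(Mul(2, B), -1) = Mul(Rational(1, 2), Pow(B, -1)))
Function('U')(r) = 2 (Function('U')(r) = Add(1, 1) = 2)
Mul(Mul(Function('U')(Function('p')(4)), -6), Function('y')(D, -5)) = Mul(Mul(2, -6), Mul(Rational(1, 2), Pow(-5, -1))) = Mul(-12, Mul(Rational(1, 2), Rational(-1, 5))) = Mul(-12, Rational(-1, 10)) = Rational(6, 5)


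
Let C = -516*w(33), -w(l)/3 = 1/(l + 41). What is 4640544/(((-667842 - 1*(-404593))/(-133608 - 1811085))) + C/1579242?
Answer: 1793589385145763201/52320249859 ≈ 3.4281e+7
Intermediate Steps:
w(l) = -3/(41 + l) (w(l) = -3/(l + 41) = -3/(41 + l))
C = 774/37 (C = -(-1548)/(41 + 33) = -(-1548)/74 = -516*(-3/74) = 774/37 ≈ 20.919)
4640544/(((-667842 - 1*(-404593))/(-133608 - 1811085))) + C/1579242 = 4640544/(((-667842 - 1*(-404593))/(-133608 - 1811085))) + (774/37)/1579242 = 4640544/(((-667842 + 404593)/(-1944693))) + (774/37)*(1/1579242) = 4640544/((-263249*(-1/1944693))) + 129/9738659 = 4640544/(263249/1944693) + 129/9738659 = 4640544*(1944693/263249) + 129/9738659 = 9024433432992/263249 + 129/9738659 = 1793589385145763201/52320249859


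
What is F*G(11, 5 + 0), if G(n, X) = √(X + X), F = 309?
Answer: 309*√10 ≈ 977.14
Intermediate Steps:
G(n, X) = √2*√X (G(n, X) = √(2*X) = √2*√X)
F*G(11, 5 + 0) = 309*(√2*√(5 + 0)) = 309*(√2*√5) = 309*√10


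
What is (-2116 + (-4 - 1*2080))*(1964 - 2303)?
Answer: 1423800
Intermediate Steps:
(-2116 + (-4 - 1*2080))*(1964 - 2303) = (-2116 + (-4 - 2080))*(-339) = (-2116 - 2084)*(-339) = -4200*(-339) = 1423800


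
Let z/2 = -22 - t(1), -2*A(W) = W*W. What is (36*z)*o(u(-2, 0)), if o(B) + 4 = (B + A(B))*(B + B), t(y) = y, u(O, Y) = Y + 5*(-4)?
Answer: -14566176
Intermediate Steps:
u(O, Y) = -20 + Y (u(O, Y) = Y - 20 = -20 + Y)
A(W) = -W²/2 (A(W) = -W*W/2 = -W²/2)
o(B) = -4 + 2*B*(B - B²/2) (o(B) = -4 + (B - B²/2)*(B + B) = -4 + (B - B²/2)*(2*B) = -4 + 2*B*(B - B²/2))
z = -46 (z = 2*(-22 - 1*1) = 2*(-22 - 1) = 2*(-23) = -46)
(36*z)*o(u(-2, 0)) = (36*(-46))*(-4 - (-20 + 0)³ + 2*(-20 + 0)²) = -1656*(-4 - 1*(-20)³ + 2*(-20)²) = -1656*(-4 - 1*(-8000) + 2*400) = -1656*(-4 + 8000 + 800) = -1656*8796 = -14566176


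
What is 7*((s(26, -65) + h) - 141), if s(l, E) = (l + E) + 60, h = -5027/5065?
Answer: -4289789/5065 ≈ -846.95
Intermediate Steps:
h = -5027/5065 (h = -5027*1/5065 = -5027/5065 ≈ -0.99250)
s(l, E) = 60 + E + l (s(l, E) = (E + l) + 60 = 60 + E + l)
7*((s(26, -65) + h) - 141) = 7*(((60 - 65 + 26) - 5027/5065) - 141) = 7*((21 - 5027/5065) - 141) = 7*(101338/5065 - 141) = 7*(-612827/5065) = -4289789/5065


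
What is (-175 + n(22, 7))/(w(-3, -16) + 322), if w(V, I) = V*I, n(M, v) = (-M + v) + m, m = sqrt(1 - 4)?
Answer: -19/37 + I*sqrt(3)/370 ≈ -0.51351 + 0.0046812*I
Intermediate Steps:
m = I*sqrt(3) (m = sqrt(-3) = I*sqrt(3) ≈ 1.732*I)
n(M, v) = v - M + I*sqrt(3) (n(M, v) = (-M + v) + I*sqrt(3) = (v - M) + I*sqrt(3) = v - M + I*sqrt(3))
w(V, I) = I*V
(-175 + n(22, 7))/(w(-3, -16) + 322) = (-175 + (7 - 1*22 + I*sqrt(3)))/(-16*(-3) + 322) = (-175 + (7 - 22 + I*sqrt(3)))/(48 + 322) = (-175 + (-15 + I*sqrt(3)))/370 = (-190 + I*sqrt(3))*(1/370) = -19/37 + I*sqrt(3)/370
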